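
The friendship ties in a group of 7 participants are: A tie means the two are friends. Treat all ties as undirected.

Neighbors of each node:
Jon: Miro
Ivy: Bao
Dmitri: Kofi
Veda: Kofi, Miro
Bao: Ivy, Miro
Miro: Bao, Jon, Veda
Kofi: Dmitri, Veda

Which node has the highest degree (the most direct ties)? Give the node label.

Degrees — Bao:2, Dmitri:1, Ivy:1, Jon:1, Kofi:2, Miro:3, Veda:2.
The maximum is 3, attained only by Miro.

Miro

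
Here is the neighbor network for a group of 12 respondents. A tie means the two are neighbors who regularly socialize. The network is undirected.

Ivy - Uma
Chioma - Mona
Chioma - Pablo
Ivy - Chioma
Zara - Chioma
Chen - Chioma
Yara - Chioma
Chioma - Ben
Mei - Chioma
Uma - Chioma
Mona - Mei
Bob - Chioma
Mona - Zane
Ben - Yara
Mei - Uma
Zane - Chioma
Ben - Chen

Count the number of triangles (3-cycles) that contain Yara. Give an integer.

1

Yara's neighbors: Ben and Chioma.
Neighbor pairs that are themselves tied: Yara–Ben–Chioma. Each forms one triangle with Yara, for 1 in total.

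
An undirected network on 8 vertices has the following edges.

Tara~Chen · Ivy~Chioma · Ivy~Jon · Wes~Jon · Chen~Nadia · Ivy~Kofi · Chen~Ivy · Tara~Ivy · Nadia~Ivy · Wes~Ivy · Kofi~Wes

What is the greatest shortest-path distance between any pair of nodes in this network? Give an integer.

Eccentricity of each node (its greatest distance to any other): Chen:2, Chioma:2, Ivy:1, Jon:2, Kofi:2, Nadia:2, Tara:2, Wes:2.
The maximum eccentricity is 2, realized for instance by the pair Chioma–Nadia via Chioma – Ivy – Nadia. So the diameter is 2.

2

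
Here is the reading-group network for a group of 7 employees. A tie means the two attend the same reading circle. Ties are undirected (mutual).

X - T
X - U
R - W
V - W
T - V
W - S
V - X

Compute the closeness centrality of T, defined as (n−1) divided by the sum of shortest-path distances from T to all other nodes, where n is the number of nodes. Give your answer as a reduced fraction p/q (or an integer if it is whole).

Distances from T: R:3, S:3, U:2, V:1, W:2, X:1. Sum = 12.
n = 7, so closeness = 6/12 = 1/2.

1/2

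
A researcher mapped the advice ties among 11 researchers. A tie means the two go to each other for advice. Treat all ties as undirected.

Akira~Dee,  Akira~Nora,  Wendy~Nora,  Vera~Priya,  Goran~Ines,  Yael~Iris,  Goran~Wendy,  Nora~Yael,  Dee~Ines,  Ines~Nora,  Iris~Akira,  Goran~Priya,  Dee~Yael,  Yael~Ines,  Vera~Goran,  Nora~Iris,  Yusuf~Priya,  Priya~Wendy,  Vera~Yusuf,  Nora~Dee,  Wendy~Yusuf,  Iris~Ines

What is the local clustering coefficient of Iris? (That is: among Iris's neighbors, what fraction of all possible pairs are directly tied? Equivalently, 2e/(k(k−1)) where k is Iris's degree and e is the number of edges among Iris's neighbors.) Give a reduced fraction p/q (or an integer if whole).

2/3

Iris's neighbors: Akira, Ines, Nora, and Yael (k = 4).
Possible neighbor pairs: C(4,2) = 6. Edges among them: Akira–Nora, Ines–Nora, Ines–Yael, Nora–Yael → e = 4.
Clustering(Iris) = 4/6 = 2/3.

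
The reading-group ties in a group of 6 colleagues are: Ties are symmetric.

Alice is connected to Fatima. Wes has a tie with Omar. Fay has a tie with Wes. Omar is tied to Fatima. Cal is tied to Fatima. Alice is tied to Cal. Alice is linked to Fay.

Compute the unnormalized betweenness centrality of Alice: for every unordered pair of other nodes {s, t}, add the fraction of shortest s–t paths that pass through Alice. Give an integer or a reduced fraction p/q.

5/2

Pairs whose geodesics pass through Alice — Wes–Cal: 1/2; Fay–Fatima: 1; Fay–Cal: 1.
All other pairs contribute 0.
Summing the contributions gives betweenness(Alice) = 5/2.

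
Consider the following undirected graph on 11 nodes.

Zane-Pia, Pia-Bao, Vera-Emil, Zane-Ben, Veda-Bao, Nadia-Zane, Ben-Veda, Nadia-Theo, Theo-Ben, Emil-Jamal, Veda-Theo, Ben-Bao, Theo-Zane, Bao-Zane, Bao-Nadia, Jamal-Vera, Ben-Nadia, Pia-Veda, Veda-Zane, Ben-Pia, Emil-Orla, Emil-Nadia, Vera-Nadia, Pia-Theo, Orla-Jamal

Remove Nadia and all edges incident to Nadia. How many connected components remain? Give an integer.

Without Nadia, the remaining ties split the others into: {Emil, Jamal, Orla, Vera}; {Bao, Ben, Pia, Theo, Veda, Zane}.
That's 2 separate components.

2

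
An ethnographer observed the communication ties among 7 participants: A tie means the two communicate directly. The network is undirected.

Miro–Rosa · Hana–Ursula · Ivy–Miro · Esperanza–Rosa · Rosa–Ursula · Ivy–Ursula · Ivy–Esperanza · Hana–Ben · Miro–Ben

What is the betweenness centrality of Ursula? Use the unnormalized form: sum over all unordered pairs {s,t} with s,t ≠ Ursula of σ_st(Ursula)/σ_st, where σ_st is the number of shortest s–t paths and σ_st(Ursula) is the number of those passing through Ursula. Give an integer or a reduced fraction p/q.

10/3

Pairs whose geodesics pass through Ursula — Hana–Rosa: 1; Hana–Esperanza: 2/2; Hana–Ivy: 1; Rosa–Ivy: 1/3.
All other pairs contribute 0.
Summing the contributions gives betweenness(Ursula) = 10/3.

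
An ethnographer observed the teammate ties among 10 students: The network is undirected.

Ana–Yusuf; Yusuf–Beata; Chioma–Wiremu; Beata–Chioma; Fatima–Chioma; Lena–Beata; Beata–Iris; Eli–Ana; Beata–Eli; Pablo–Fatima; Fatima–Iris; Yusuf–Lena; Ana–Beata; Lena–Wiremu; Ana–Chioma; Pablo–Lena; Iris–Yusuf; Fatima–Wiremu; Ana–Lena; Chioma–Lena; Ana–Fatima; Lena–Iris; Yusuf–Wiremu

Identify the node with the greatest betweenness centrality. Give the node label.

Lena

Unnormalized betweenness of each node: Ana:2039/420, Beata:86/21, Chioma:589/420, Eli:0, Fatima:51/14, Iris:13/15, Lena:563/84, Pablo:1/5, Wiremu:47/60, Yusuf:61/42.
Lena has the largest value, 563/84, making it the main broker — the node through which the most shortest paths run.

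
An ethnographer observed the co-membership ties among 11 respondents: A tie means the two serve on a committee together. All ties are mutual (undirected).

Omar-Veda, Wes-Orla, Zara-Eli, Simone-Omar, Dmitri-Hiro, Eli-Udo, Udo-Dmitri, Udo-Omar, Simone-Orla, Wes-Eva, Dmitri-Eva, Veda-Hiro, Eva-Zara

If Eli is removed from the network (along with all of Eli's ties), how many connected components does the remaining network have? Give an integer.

1

Eli's neighbors (Udo and Zara) remain reachable from one another through other ties, so the rest of the network stays in one piece.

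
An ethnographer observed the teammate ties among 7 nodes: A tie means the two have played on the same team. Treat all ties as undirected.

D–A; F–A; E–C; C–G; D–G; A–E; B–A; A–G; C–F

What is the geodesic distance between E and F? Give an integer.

2

One shortest route is E – C – F, which uses 2 edges, and E and F are not directly tied, so nothing shorter exists. So d(E,F) = 2.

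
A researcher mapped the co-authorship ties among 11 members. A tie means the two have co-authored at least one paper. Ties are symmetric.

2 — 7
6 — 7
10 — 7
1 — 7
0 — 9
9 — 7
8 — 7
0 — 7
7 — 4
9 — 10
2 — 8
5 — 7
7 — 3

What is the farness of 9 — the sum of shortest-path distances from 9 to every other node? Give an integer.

17

Distances from 9: 0:1, 1:2, 2:2, 3:2, 4:2, 5:2, 6:2, 7:1, 8:2, 10:1.
Sum = 1 + 2 + 2 + 2 + 2 + 2 + 2 + 1 + 2 + 1 = 17.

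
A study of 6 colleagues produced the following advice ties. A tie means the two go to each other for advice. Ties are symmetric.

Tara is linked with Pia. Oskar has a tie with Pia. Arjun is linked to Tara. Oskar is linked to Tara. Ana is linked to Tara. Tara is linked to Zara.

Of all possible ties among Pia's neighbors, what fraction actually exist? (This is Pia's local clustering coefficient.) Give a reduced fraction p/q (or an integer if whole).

Pia's neighbors: Oskar and Tara (k = 2).
Possible neighbor pairs: C(2,2) = 1. Edges among them: Oskar–Tara → e = 1.
Clustering(Pia) = 1/1.

1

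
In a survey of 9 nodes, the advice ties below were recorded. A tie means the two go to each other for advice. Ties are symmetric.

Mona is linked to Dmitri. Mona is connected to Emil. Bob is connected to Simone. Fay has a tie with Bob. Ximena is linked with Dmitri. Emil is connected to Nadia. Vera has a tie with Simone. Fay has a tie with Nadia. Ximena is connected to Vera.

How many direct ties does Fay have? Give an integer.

Fay is directly tied to Bob and Nadia. That is 2 neighbors, so the degree of Fay is 2.

2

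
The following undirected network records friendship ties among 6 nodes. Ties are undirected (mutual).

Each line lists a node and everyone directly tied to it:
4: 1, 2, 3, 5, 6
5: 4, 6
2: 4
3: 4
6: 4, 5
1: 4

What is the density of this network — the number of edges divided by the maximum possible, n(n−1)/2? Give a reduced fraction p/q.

There are 6 edges and 6 nodes, so the maximum possible is C(6,2) = 15.
Density = 6/15 = 2/5.

2/5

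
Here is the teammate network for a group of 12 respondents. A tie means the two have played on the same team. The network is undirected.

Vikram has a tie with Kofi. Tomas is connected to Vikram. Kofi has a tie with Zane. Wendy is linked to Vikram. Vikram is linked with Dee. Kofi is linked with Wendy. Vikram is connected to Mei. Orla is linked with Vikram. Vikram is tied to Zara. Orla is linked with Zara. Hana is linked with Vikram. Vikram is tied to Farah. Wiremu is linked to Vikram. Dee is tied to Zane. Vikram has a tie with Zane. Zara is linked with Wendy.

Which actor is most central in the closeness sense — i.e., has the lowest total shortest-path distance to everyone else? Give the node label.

Vikram

Farness (sum of distances to all others) for each node — Dee:20, Farah:21, Hana:21, Kofi:19, Mei:21, Orla:20, Tomas:21, Vikram:11, Wendy:19, Wiremu:21, Zane:19, Zara:19.
The smallest farness is 11, for Vikram, so Vikram has the highest closeness.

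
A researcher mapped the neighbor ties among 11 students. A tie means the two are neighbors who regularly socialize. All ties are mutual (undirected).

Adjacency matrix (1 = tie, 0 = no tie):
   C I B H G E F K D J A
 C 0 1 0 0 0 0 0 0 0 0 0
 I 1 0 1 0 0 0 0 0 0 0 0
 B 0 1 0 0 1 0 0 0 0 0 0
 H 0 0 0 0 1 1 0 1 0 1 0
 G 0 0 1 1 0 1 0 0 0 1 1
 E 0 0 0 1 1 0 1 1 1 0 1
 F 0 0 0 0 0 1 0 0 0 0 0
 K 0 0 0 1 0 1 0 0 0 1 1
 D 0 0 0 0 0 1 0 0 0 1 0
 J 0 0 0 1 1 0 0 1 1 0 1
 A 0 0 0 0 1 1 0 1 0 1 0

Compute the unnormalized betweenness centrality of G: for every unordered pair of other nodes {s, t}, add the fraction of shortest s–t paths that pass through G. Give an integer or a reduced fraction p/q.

Pairs whose geodesics pass through G — C–H: 1; C–E: 1; C–F: 1; C–K: 4/4; C–D: 2/2; C–J: 1; C–A: 1; I–H: 1; I–E: 1; I–F: 1; I–K: 4/4; I–D: 2/2; I–J: 1; I–A: 1 … (+10 more pairs).
All other pairs contribute 0.
Summing the contributions gives betweenness(G) = 433/20.

433/20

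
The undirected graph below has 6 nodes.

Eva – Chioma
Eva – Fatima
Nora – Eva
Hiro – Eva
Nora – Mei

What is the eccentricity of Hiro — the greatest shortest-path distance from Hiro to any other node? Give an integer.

Distances from Hiro: Chioma:2, Eva:1, Fatima:2, Mei:3, Nora:2.
The largest is 3 (to Mei), so the eccentricity of Hiro is 3.

3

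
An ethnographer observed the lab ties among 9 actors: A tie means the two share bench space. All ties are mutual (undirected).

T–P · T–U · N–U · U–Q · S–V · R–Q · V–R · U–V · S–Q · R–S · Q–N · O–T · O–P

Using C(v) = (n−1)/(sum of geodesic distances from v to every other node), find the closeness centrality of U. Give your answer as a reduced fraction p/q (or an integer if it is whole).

Distances from U: N:1, O:2, P:2, Q:1, R:2, S:2, T:1, V:1. Sum = 12.
n = 9, so closeness = 8/12 = 2/3.

2/3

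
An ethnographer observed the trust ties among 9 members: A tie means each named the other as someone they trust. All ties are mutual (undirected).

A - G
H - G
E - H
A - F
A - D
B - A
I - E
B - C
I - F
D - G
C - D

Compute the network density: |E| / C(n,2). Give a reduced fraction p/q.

11/36

There are 11 edges and 9 nodes, so the maximum possible is C(9,2) = 36.
Density = 11/36.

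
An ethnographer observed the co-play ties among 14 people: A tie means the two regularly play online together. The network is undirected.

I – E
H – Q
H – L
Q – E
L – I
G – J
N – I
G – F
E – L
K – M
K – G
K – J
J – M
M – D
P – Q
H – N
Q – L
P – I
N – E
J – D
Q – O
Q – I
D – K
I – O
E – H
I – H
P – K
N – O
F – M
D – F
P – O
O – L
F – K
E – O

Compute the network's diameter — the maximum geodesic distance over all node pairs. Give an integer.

Eccentricity of each node (its greatest distance to any other): D:4, E:4, F:4, G:4, H:4, I:3, J:4, K:3, L:4, M:4, N:4, O:3, P:2, Q:3.
The maximum eccentricity is 4, realized for instance by the pair N–J via N – I – P – K – J. So the diameter is 4.

4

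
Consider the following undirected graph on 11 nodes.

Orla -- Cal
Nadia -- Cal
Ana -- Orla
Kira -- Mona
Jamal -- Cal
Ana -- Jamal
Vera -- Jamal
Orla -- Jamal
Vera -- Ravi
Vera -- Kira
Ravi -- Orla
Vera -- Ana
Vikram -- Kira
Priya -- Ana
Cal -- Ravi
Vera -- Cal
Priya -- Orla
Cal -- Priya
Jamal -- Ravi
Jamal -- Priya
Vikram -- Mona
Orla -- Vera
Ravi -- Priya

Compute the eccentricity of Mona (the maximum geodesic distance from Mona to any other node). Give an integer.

4

Distances from Mona: Ana:3, Cal:3, Jamal:3, Kira:1, Nadia:4, Orla:3, Priya:4, Ravi:3, Vera:2, Vikram:1.
The largest is 4 (to Priya and Nadia), so the eccentricity of Mona is 4.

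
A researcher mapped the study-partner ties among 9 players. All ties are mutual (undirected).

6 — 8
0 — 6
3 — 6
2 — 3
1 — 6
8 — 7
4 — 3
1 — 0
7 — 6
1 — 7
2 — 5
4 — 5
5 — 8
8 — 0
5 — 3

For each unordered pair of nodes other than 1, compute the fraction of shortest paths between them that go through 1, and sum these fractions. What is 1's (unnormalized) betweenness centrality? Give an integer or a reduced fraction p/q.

1/3

Pairs whose geodesics pass through 1 — 7–0: 1/3.
All other pairs contribute 0.
Summing the contributions gives betweenness(1) = 1/3.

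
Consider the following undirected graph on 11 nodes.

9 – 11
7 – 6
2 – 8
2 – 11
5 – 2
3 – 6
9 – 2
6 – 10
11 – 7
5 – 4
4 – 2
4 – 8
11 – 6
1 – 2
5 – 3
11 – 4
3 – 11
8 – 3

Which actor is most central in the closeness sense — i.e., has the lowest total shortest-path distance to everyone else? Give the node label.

11

Farness (sum of distances to all others) for each node — 1:24, 2:15, 3:17, 4:17, 5:19, 6:17, 7:21, 8:19, 9:19, 10:26, 11:14.
The smallest farness is 14, for 11, so 11 has the highest closeness.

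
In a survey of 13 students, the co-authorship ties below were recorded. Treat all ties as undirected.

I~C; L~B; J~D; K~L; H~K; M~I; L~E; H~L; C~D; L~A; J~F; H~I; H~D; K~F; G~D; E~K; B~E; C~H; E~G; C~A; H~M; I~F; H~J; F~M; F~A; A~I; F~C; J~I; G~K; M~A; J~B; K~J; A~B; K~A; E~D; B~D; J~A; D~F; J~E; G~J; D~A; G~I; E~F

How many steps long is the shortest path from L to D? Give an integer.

One shortest route is L – E – D, which uses 2 edges, and L and D are not directly tied, so nothing shorter exists. So d(L,D) = 2.

2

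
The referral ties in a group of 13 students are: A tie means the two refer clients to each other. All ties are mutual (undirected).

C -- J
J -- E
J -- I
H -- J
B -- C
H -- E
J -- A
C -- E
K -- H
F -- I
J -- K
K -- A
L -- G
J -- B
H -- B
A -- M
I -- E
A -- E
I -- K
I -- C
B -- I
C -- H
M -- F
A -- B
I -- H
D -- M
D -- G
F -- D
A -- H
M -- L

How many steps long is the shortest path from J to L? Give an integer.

One shortest route is J – A – M – L, which uses 3 edges, and at distance 2 from J we only reach {F, M}, which does not include L. So d(J,L) = 3.

3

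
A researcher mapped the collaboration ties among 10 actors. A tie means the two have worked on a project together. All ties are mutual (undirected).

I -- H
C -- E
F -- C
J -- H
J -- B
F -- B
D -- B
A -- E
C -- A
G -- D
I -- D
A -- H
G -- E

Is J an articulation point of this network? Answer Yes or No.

Even without J, every remaining node can still reach every other (the residual graph is connected), so J is not a cut vertex.

No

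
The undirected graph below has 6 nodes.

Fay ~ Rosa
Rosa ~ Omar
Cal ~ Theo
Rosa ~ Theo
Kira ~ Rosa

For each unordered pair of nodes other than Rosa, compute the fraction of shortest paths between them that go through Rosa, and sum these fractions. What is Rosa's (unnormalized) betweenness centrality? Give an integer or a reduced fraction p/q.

9

Pairs whose geodesics pass through Rosa — Fay–Omar: 1; Fay–Kira: 1; Fay–Cal: 1; Fay–Theo: 1; Omar–Kira: 1; Omar–Cal: 1; Omar–Theo: 1; Kira–Cal: 1; Kira–Theo: 1.
All other pairs contribute 0.
Summing the contributions gives betweenness(Rosa) = 9.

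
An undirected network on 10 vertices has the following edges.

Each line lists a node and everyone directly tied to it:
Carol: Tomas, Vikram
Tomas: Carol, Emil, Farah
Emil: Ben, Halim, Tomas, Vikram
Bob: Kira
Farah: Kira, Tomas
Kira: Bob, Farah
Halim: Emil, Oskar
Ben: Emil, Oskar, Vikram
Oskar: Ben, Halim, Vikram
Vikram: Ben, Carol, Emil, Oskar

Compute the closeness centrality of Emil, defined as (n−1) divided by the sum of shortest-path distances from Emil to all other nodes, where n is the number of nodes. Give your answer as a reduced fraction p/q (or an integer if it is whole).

9/17

Distances from Emil: Ben:1, Bob:4, Carol:2, Farah:2, Halim:1, Kira:3, Oskar:2, Tomas:1, Vikram:1. Sum = 17.
n = 10, so closeness = 9/17.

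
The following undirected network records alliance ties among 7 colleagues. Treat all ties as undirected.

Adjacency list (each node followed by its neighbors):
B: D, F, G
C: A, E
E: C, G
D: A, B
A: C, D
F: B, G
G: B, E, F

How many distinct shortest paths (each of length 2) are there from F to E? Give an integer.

The shortest distance is 2, and the only length-2 path is F–G–E. So there is exactly 1 shortest path.

1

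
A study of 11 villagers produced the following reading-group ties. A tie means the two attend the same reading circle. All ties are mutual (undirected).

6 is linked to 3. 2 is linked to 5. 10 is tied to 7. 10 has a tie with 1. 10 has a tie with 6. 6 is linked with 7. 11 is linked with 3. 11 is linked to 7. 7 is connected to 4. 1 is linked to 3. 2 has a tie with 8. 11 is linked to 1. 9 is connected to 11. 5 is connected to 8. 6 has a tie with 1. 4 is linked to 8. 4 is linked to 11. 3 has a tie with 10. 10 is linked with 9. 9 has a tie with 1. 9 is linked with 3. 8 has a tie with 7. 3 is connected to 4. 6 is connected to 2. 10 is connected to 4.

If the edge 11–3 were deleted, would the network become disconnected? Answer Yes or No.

No

Even without that edge, 11 still reaches 3 via 11 – 1 – 3, so the network stays connected. Not a bridge.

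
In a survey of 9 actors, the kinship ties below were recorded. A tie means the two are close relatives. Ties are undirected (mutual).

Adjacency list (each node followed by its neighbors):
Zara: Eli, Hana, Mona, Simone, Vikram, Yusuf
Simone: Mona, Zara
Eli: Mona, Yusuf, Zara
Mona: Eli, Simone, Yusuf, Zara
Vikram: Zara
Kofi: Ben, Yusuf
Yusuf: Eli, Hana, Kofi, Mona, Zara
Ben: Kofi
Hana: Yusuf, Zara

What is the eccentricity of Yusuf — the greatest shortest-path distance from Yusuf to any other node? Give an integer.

Distances from Yusuf: Ben:2, Eli:1, Hana:1, Kofi:1, Mona:1, Simone:2, Vikram:2, Zara:1.
The largest is 2 (to Simone, Vikram, and Ben), so the eccentricity of Yusuf is 2.

2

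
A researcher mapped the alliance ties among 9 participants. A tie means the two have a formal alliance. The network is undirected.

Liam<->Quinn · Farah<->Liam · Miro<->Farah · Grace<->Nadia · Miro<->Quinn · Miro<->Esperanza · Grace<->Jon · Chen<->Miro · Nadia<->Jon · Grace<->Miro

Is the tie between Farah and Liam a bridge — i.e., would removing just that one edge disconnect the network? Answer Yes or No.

Even without that edge, Farah still reaches Liam via Farah – Miro – Quinn – Liam, so the network stays connected. Not a bridge.

No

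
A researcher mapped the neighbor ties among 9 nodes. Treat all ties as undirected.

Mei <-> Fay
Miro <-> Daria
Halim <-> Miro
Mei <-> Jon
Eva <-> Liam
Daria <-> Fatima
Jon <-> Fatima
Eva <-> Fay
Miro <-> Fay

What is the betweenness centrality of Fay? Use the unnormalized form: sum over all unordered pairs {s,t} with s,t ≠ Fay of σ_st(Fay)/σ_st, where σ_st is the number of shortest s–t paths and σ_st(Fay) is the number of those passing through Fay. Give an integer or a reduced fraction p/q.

Pairs whose geodesics pass through Fay — Mei–Liam: 1; Mei–Eva: 1; Mei–Daria: 1/2; Mei–Halim: 1; Mei–Miro: 1; Jon–Liam: 1; Jon–Eva: 1; Jon–Halim: 1/2; Jon–Miro: 1/2; Liam–Daria: 1; Liam–Halim: 1; Liam–Miro: 1; Liam–Fatima: 2/2; Eva–Daria: 1 … (+3 more pairs).
All other pairs contribute 0.
Summing the contributions gives betweenness(Fay) = 31/2.

31/2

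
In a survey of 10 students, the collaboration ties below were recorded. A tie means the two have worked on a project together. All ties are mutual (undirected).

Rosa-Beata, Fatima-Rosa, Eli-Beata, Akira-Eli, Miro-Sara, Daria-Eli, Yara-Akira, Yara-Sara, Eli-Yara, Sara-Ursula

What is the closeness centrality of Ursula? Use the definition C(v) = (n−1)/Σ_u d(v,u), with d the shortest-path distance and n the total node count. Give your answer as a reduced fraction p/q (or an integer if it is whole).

Distances from Ursula: Akira:3, Beata:4, Daria:4, Eli:3, Fatima:6, Miro:2, Rosa:5, Sara:1, Yara:2. Sum = 30.
n = 10, so closeness = 9/30 = 3/10.

3/10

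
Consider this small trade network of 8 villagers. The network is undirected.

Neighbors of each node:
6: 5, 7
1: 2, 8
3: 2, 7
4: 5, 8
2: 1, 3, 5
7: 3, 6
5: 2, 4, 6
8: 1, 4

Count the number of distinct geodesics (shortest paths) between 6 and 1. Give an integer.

The shortest distance is 3, and the only length-3 path is 6–5–2–1. So there is exactly 1 shortest path.

1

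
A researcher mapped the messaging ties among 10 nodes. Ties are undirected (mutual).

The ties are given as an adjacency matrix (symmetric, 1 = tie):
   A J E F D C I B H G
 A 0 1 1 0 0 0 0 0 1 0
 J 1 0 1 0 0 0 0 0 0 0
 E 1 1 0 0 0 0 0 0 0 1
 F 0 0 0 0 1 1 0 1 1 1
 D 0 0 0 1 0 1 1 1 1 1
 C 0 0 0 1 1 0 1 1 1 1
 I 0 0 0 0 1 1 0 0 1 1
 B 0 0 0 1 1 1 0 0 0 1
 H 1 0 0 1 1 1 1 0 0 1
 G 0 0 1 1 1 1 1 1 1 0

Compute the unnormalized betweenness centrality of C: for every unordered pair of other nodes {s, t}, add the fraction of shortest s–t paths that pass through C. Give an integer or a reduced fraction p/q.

Pairs whose geodesics pass through C — A–B: 1/5; F–I: 1/4; I–B: 1/3; B–H: 1/4.
All other pairs contribute 0.
Summing the contributions gives betweenness(C) = 31/30.

31/30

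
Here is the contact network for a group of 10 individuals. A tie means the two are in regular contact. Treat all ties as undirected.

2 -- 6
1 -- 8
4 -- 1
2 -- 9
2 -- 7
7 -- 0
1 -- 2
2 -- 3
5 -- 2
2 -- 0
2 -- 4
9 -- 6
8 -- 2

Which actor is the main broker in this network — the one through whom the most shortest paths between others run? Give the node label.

2

Unnormalized betweenness of each node: 0:0, 1:1/2, 2:63/2, 3:0, 4:0, 5:0, 6:0, 7:0, 8:0, 9:0.
2 has the largest value, 63/2, making it the main broker — the node through which the most shortest paths run.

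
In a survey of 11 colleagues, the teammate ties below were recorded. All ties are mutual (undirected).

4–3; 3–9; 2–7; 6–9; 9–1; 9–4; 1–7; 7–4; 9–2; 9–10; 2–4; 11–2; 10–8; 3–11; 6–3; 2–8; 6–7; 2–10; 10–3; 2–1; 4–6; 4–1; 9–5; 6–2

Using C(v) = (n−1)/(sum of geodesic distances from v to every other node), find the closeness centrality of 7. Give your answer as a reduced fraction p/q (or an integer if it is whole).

Distances from 7: 1:1, 2:1, 3:2, 4:1, 5:3, 6:1, 8:2, 9:2, 10:2, 11:2. Sum = 17.
n = 11, so closeness = 10/17.

10/17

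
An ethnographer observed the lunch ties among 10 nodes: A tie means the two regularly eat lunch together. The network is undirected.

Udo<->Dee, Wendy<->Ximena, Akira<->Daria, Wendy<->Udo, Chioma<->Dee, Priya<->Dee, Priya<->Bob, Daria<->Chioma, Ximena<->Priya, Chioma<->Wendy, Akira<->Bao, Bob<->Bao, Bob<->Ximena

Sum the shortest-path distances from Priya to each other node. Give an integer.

Distances from Priya: Akira:3, Bao:2, Bob:1, Chioma:2, Daria:3, Dee:1, Udo:2, Wendy:2, Ximena:1.
Sum = 3 + 2 + 1 + 2 + 3 + 1 + 2 + 2 + 1 = 17.

17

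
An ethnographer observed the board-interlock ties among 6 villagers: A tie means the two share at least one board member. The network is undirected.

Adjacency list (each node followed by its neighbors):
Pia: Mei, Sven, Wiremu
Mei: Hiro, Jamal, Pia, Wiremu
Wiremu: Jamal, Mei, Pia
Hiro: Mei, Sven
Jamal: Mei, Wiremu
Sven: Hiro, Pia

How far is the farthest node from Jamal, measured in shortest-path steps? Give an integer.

Distances from Jamal: Hiro:2, Mei:1, Pia:2, Sven:3, Wiremu:1.
The largest is 3 (to Sven), so the eccentricity of Jamal is 3.

3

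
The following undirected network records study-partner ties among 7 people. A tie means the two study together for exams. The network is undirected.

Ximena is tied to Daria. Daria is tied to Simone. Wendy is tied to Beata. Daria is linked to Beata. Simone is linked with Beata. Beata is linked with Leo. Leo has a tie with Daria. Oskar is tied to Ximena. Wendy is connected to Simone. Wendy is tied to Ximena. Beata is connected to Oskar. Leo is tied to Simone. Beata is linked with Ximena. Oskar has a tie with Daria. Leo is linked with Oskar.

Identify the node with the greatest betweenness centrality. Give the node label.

Beata

Unnormalized betweenness of each node: Beata:7/3, Daria:1, Leo:1/3, Oskar:1/3, Simone:5/6, Wendy:1/3, Ximena:5/6.
Beata has the largest value, 7/3, making it the main broker — the node through which the most shortest paths run.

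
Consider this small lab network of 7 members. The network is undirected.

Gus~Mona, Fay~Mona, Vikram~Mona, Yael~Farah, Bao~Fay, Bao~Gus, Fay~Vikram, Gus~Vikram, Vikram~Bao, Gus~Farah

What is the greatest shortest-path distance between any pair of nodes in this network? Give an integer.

4

Eccentricity of each node (its greatest distance to any other): Bao:3, Farah:3, Fay:4, Gus:2, Mona:3, Vikram:3, Yael:4.
The maximum eccentricity is 4, realized for instance by the pair Yael–Fay via Yael – Farah – Gus – Vikram – Fay. So the diameter is 4.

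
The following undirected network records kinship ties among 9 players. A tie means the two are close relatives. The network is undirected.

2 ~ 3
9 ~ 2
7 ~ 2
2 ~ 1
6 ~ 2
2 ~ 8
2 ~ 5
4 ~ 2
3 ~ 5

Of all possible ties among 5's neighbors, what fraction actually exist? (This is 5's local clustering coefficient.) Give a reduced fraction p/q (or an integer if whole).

1

5's neighbors: 2 and 3 (k = 2).
Possible neighbor pairs: C(2,2) = 1. Edges among them: 2–3 → e = 1.
Clustering(5) = 1/1.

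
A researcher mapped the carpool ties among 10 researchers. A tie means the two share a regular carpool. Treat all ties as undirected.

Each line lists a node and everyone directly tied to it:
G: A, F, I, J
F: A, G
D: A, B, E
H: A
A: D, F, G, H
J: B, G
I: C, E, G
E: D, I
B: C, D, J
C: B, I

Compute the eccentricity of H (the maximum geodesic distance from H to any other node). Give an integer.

4

Distances from H: A:1, B:3, C:4, D:2, E:3, F:2, G:2, I:3, J:3.
The largest is 4 (to C), so the eccentricity of H is 4.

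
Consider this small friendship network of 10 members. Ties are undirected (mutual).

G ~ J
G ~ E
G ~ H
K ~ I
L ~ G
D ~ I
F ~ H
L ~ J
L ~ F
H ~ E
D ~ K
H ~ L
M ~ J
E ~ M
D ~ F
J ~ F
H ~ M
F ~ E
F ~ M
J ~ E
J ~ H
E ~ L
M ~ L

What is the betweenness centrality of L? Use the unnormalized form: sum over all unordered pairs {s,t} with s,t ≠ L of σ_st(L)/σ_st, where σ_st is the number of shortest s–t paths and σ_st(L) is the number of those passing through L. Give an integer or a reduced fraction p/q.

Pairs whose geodesics pass through L — F–G: 1/4; G–M: 1/4; G–I: 1/4; G–D: 1/4; G–K: 1/4.
All other pairs contribute 0.
Summing the contributions gives betweenness(L) = 5/4.

5/4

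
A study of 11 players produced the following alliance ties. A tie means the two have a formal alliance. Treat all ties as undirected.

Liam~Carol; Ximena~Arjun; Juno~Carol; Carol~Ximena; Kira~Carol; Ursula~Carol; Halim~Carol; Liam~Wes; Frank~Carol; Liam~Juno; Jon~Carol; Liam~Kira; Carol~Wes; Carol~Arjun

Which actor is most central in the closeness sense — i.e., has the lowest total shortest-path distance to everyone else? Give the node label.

Farness (sum of distances to all others) for each node — Arjun:18, Carol:10, Frank:19, Halim:19, Jon:19, Juno:18, Kira:18, Liam:16, Ursula:19, Wes:18, Ximena:18.
The smallest farness is 10, for Carol, so Carol has the highest closeness.

Carol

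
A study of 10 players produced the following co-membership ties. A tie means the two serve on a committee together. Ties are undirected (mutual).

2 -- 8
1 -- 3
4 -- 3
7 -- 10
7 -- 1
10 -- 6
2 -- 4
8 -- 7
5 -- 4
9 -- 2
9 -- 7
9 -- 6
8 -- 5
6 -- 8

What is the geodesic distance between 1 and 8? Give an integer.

2

One shortest route is 1 – 7 – 8, which uses 2 edges, and 1 and 8 are not directly tied, so nothing shorter exists. So d(1,8) = 2.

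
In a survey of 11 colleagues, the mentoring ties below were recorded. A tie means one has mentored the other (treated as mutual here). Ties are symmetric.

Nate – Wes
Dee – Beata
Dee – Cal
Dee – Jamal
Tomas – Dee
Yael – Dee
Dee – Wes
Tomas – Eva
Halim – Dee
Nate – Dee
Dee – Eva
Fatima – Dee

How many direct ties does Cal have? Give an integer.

1

Cal is directly tied to Dee. That is 1 neighbor, so the degree of Cal is 1.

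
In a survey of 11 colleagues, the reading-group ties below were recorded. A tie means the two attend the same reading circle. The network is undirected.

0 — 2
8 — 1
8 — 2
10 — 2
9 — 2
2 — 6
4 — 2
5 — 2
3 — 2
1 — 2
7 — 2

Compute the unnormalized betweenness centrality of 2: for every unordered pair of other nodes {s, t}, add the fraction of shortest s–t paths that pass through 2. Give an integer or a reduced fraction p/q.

44

Pairs whose geodesics pass through 2 — 0–7: 1; 0–1: 1; 0–4: 1; 0–3: 1; 0–5: 1; 0–8: 1; 0–6: 1; 0–10: 1; 0–9: 1; 7–1: 1; 7–4: 1; 7–3: 1; 7–5: 1; 7–8: 1 … (+30 more pairs).
All other pairs contribute 0.
Summing the contributions gives betweenness(2) = 44.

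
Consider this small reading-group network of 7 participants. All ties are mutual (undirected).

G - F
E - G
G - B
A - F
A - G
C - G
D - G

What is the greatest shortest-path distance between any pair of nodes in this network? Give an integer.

Eccentricity of each node (its greatest distance to any other): A:2, B:2, C:2, D:2, E:2, F:2, G:1.
The maximum eccentricity is 2, realized for instance by the pair D–A via D – G – A. So the diameter is 2.

2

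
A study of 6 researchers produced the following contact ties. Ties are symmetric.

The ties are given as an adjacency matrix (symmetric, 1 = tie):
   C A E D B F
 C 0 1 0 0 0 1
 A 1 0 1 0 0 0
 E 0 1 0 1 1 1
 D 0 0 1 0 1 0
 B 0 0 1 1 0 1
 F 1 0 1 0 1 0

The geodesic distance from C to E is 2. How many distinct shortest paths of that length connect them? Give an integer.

The shortest distance is 2. The length-2 paths are: C–A–E; C–F–E.
That gives 2 distinct shortest paths.

2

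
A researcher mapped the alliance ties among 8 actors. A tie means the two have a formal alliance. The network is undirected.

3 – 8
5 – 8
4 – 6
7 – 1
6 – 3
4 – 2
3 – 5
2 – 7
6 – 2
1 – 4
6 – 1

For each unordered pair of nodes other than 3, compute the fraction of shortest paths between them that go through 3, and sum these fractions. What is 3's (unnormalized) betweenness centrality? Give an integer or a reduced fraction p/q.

10

Pairs whose geodesics pass through 3 — 7–8: 2/2; 7–5: 2/2; 4–8: 1; 4–5: 1; 2–8: 1; 2–5: 1; 6–8: 1; 6–5: 1; 1–8: 1; 1–5: 1.
All other pairs contribute 0.
Summing the contributions gives betweenness(3) = 10.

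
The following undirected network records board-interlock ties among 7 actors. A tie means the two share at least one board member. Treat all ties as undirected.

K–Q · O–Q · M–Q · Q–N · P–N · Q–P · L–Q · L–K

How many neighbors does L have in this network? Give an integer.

L is directly tied to K and Q. That is 2 neighbors, so the degree of L is 2.

2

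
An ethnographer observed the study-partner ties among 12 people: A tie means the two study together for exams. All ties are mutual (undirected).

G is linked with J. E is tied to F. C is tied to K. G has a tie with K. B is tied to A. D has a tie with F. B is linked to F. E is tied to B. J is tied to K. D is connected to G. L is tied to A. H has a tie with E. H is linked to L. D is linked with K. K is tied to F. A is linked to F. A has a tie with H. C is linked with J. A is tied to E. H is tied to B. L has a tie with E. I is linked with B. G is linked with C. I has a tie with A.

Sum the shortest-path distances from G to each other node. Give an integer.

27

Distances from G: A:3, B:3, C:1, D:1, E:3, F:2, H:4, I:4, J:1, K:1, L:4.
Sum = 3 + 3 + 1 + 1 + 3 + 2 + 4 + 4 + 1 + 1 + 4 = 27.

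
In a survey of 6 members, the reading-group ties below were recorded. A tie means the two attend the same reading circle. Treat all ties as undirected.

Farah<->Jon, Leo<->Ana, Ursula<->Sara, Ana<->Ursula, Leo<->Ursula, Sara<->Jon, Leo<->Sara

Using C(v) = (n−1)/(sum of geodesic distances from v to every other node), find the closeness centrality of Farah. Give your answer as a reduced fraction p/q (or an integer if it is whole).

5/13

Distances from Farah: Ana:4, Jon:1, Leo:3, Sara:2, Ursula:3. Sum = 13.
n = 6, so closeness = 5/13.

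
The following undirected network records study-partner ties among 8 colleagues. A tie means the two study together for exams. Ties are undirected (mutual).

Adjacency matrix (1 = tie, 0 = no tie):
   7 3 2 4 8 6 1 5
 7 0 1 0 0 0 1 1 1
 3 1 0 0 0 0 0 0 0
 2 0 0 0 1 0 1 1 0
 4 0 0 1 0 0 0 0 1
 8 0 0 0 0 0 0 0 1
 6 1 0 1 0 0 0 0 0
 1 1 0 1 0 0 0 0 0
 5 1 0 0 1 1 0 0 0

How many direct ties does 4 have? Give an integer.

4 is directly tied to 2 and 5. That is 2 neighbors, so the degree of 4 is 2.

2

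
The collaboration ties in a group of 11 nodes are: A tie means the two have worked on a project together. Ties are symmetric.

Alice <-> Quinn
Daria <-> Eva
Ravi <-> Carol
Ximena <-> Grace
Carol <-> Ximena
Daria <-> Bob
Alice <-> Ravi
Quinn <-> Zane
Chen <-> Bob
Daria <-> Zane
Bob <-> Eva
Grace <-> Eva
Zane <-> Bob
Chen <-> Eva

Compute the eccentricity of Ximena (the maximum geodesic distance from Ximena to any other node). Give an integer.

Distances from Ximena: Alice:3, Bob:3, Carol:1, Chen:3, Daria:3, Eva:2, Grace:1, Quinn:4, Ravi:2, Zane:4.
The largest is 4 (to Zane and Quinn), so the eccentricity of Ximena is 4.

4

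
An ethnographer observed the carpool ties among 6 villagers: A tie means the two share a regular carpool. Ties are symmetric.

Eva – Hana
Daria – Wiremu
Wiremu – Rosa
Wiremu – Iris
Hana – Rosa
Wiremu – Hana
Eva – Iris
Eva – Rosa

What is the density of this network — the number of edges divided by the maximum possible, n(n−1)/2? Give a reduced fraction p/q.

8/15

There are 8 edges and 6 nodes, so the maximum possible is C(6,2) = 15.
Density = 8/15.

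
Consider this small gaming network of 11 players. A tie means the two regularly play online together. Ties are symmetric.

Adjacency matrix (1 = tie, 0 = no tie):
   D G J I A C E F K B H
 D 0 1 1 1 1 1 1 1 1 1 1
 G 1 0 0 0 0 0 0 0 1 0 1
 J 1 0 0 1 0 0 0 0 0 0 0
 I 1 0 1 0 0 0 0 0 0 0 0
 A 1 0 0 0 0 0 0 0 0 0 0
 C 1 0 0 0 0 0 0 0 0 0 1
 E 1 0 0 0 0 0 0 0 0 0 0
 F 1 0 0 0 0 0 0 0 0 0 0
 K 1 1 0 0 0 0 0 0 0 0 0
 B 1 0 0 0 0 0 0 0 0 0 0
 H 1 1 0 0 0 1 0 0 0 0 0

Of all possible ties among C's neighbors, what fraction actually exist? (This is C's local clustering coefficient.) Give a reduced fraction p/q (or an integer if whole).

C's neighbors: D and H (k = 2).
Possible neighbor pairs: C(2,2) = 1. Edges among them: D–H → e = 1.
Clustering(C) = 1/1.

1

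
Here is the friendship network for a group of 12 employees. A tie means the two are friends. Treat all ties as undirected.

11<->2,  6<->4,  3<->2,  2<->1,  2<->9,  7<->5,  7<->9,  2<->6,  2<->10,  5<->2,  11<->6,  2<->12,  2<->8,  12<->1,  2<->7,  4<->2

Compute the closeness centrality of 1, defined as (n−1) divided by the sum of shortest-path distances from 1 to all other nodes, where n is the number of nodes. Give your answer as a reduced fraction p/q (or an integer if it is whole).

11/20

Distances from 1: 2:1, 3:2, 4:2, 5:2, 6:2, 7:2, 8:2, 9:2, 10:2, 11:2, 12:1. Sum = 20.
n = 12, so closeness = 11/20.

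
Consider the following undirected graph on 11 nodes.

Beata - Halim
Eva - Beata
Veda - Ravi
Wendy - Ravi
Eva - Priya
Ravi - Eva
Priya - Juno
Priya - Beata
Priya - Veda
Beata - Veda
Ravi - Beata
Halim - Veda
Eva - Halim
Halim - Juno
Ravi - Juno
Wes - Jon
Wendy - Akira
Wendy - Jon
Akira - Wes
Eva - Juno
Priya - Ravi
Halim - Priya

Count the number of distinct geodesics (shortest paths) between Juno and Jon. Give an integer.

The shortest distance is 3, and the only length-3 path is Juno–Ravi–Wendy–Jon. So there is exactly 1 shortest path.

1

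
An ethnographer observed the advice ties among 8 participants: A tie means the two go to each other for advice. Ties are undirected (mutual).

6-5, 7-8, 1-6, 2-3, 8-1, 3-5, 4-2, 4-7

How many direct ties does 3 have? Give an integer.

3 is directly tied to 2 and 5. That is 2 neighbors, so the degree of 3 is 2.

2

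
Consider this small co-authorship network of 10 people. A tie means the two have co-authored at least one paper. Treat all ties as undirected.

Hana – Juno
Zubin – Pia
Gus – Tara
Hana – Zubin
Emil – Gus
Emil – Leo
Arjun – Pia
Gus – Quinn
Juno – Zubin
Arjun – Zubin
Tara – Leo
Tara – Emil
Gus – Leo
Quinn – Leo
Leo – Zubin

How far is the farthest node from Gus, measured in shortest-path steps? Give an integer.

3

Distances from Gus: Arjun:3, Emil:1, Hana:3, Juno:3, Leo:1, Pia:3, Quinn:1, Tara:1, Zubin:2.
The largest is 3 (to Juno, Arjun, Pia, and Hana), so the eccentricity of Gus is 3.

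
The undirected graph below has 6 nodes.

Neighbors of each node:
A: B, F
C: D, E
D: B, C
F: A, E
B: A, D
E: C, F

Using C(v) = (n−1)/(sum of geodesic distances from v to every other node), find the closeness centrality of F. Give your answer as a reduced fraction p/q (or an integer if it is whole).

Distances from F: A:1, B:2, C:2, D:3, E:1. Sum = 9.
n = 6, so closeness = 5/9.

5/9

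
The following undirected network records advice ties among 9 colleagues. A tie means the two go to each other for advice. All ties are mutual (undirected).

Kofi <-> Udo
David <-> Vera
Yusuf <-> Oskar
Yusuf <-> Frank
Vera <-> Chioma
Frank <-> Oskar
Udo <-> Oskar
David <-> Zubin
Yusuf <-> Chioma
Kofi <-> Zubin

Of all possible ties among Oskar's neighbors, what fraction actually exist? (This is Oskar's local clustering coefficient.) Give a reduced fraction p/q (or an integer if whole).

Oskar's neighbors: Frank, Udo, and Yusuf (k = 3).
Possible neighbor pairs: C(3,2) = 3. Edges among them: Frank–Yusuf → e = 1.
Clustering(Oskar) = 1/3.

1/3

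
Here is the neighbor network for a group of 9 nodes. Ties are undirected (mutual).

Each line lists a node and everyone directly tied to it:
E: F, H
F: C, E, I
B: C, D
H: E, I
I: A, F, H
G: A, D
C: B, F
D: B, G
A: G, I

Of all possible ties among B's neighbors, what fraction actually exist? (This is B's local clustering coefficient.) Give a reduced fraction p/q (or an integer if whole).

0

B's neighbors: C and D (k = 2).
Possible neighbor pairs: C(2,2) = 1. Edges among them: none → e = 0.
Clustering(B) = 0/1.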